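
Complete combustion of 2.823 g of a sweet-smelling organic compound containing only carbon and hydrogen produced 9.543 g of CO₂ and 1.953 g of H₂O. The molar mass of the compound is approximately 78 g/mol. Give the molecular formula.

mol C = 9.543 g CO₂ ÷ 44.009 g/mol = 0.21684 mol
mol H = 2 × 1.953 g H₂O ÷ 18.015 g/mol = 0.21682 mol
Divide by the smallest (0.21682 mol): C 1.000, H 1.000
Empirical formula: CH
Empirical-formula mass = 13.02 g/mol; 78 ÷ 13.02 ≈ 6, so the molecular formula is C6H6.

C6H6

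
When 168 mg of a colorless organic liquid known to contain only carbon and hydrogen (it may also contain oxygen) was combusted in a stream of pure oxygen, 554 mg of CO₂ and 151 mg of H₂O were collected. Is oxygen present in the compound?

no

mol C = 0.554 g CO₂ ÷ 44.009 g/mol = 0.01259 mol
mol H = 2 × 0.151 g H₂O ÷ 18.015 g/mol = 0.01676 mol
C and H together account for 0.1681 g — essentially the entire 0.168 g sample — so the compound contains no oxygen.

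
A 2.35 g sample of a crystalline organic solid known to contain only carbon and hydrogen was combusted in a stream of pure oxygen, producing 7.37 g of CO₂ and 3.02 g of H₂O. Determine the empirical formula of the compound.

mol C = 7.37 g CO₂ ÷ 44.009 g/mol = 0.1675 mol
mol H = 2 × 3.02 g H₂O ÷ 18.015 g/mol = 0.3353 mol
Divide by the smallest (0.1675 mol): C 1.000, H 2.002

CH2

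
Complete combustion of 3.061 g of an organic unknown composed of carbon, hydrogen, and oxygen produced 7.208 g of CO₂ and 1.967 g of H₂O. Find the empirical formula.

mol C = 7.208 g CO₂ ÷ 44.009 g/mol = 0.16378 mol
mol H = 2 × 1.967 g H₂O ÷ 18.015 g/mol = 0.21837 mol
mass O = 3.061 − (1.9672 + 0.22012) = 0.87366 g → mol O = 0.87366 ÷ 15.999 = 0.054607 mol
Divide by the smallest (0.054607 mol): C 2.999, H 3.999, O 1.000

C3H4O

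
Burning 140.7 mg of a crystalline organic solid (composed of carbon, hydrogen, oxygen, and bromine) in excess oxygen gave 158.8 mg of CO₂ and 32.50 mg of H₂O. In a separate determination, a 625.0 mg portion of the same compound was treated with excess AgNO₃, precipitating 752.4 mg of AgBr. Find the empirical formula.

mol C = 0.1588 g CO₂ ÷ 44.009 g/mol = 0.0036084 mol
mol H = 2 × 0.03250 g H₂O ÷ 18.015 g/mol = 0.0036081 mol
From the AgBr data: mol Br per gram of compound = (0.7524 ÷ 187.772) ÷ 0.6250 = 0.0064112 mol/g, so in the 0.1407 g combustion sample mol Br = 0.00090205 mol
mass O = 0.1407 − (0.043340 + 0.0036370 + 0.072078) = 0.021645 g → mol O = 0.021645 ÷ 15.999 = 0.0013529 mol
Divide by the smallest (0.00090205 mol): C 4.000, H 4.000, Br 1.000, O 1.500
Multiplying each by 2 gives whole numbers: C 8.00, H 8.00, Br 2.00, O 3.00

C8H8Br2O3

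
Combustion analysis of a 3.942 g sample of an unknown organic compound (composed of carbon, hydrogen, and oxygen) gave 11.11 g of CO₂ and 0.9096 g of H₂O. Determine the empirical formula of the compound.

C5H2O

mol C = 11.11 g CO₂ ÷ 44.009 g/mol = 0.25245 mol
mol H = 2 × 0.9096 g H₂O ÷ 18.015 g/mol = 0.10098 mol
mass O = 3.942 − (3.0322 + 0.10179) = 0.80805 g → mol O = 0.80805 ÷ 15.999 = 0.050506 mol
Divide by the smallest (0.050506 mol): C 4.998, H 1.999, O 1.000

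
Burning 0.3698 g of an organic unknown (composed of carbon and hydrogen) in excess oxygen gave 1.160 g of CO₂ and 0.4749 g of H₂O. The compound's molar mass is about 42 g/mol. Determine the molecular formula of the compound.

mol C = 1.160 g CO₂ ÷ 44.009 g/mol = 0.026358 mol
mol H = 2 × 0.4749 g H₂O ÷ 18.015 g/mol = 0.052723 mol
Divide by the smallest (0.026358 mol): C 1.000, H 2.000
Empirical formula: CH2
Empirical-formula mass = 14.03 g/mol; 42 ÷ 14.03 ≈ 3, so the molecular formula is C3H6.

C3H6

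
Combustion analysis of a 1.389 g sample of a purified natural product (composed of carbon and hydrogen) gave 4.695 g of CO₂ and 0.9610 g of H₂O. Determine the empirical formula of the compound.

mol C = 4.695 g CO₂ ÷ 44.009 g/mol = 0.10668 mol
mol H = 2 × 0.9610 g H₂O ÷ 18.015 g/mol = 0.10669 mol
Divide by the smallest (0.10668 mol): C 1.000, H 1.000

CH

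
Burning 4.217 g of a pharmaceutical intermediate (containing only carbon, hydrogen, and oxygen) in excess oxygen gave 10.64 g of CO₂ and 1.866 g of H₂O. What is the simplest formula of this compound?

C7H6O2

mol C = 10.64 g CO₂ ÷ 44.009 g/mol = 0.24177 mol
mol H = 2 × 1.866 g H₂O ÷ 18.015 g/mol = 0.20716 mol
mass O = 4.217 − (2.9039 + 0.20882) = 1.1043 g → mol O = 1.1043 ÷ 15.999 = 0.069023 mol
Divide by the smallest (0.069023 mol): C 3.503, H 3.001, O 1.000
Multiplying each by 2 gives whole numbers: C 7.01, H 6.00, O 2.00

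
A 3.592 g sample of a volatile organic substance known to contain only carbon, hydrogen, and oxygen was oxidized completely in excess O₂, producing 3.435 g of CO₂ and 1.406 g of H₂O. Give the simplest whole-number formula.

mol C = 3.435 g CO₂ ÷ 44.009 g/mol = 0.078052 mol
mol H = 2 × 1.406 g H₂O ÷ 18.015 g/mol = 0.15609 mol
mass O = 3.592 − (0.93749 + 0.15734) = 2.4972 g → mol O = 2.4972 ÷ 15.999 = 0.15608 mol
Divide by the smallest (0.078052 mol): C 1.000, H 2.000, O 2.000

CH2O2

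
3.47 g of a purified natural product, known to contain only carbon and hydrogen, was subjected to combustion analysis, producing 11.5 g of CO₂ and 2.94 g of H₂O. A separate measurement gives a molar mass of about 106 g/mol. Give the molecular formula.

mol C = 11.5 g CO₂ ÷ 44.009 g/mol = 0.2613 mol
mol H = 2 × 2.94 g H₂O ÷ 18.015 g/mol = 0.3264 mol
Divide by the smallest (0.2613 mol): C 1.000, H 1.249
Multiplying each by 4 gives whole numbers: C 4.00, H 5.00
Empirical formula: C4H5
Empirical-formula mass = 53.08 g/mol; 106 ÷ 53.08 ≈ 2, so the molecular formula is C8H10.

C8H10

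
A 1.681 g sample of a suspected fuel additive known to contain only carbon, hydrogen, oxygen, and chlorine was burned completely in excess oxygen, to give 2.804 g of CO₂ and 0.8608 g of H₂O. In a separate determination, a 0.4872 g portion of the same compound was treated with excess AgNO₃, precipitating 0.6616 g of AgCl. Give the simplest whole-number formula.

mol C = 2.804 g CO₂ ÷ 44.009 g/mol = 0.063714 mol
mol H = 2 × 0.8608 g H₂O ÷ 18.015 g/mol = 0.095565 mol
From the AgCl data: mol Cl per gram of compound = (0.6616 ÷ 143.318) ÷ 0.4872 = 0.0094752 mol/g, so in the 1.681 g combustion sample mol Cl = 0.015928 mol
mass O = 1.681 − (0.76527 + 0.096329 + 0.56464) = 0.25476 g → mol O = 0.25476 ÷ 15.999 = 0.015923 mol
Divide by the smallest (0.015923 mol): C 4.001, H 6.002, Cl 1.000, O 1.000

C4H6ClO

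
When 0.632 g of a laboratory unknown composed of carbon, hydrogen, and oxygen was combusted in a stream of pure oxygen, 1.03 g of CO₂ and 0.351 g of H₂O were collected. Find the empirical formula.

C6H10O5

mol C = 1.03 g CO₂ ÷ 44.009 g/mol = 0.02340 mol
mol H = 2 × 0.351 g H₂O ÷ 18.015 g/mol = 0.03897 mol
mass O = 0.632 − (0.2811 + 0.03928) = 0.3116 g → mol O = 0.3116 ÷ 15.999 = 0.01948 mol
Divide by the smallest (0.01948 mol): C 1.202, H 2.001, O 1.000
Multiplying each by 5 gives whole numbers: C 6.01, H 10.00, O 5.00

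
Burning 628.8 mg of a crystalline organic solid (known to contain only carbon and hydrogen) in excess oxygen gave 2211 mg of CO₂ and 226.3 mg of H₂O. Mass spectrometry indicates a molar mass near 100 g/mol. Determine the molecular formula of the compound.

mol C = 2.211 g CO₂ ÷ 44.009 g/mol = 0.050240 mol
mol H = 2 × 0.2263 g H₂O ÷ 18.015 g/mol = 0.025124 mol
Divide by the smallest (0.025124 mol): C 2.000, H 1.000
Empirical formula: C2H
Empirical-formula mass = 25.03 g/mol; 100 ÷ 25.03 ≈ 4, so the molecular formula is C8H4.

C8H4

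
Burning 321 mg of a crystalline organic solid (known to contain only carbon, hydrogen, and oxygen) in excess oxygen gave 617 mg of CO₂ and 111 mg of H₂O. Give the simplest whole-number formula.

mol C = 0.617 g CO₂ ÷ 44.009 g/mol = 0.01402 mol
mol H = 2 × 0.111 g H₂O ÷ 18.015 g/mol = 0.01232 mol
mass O = 0.321 − (0.1684 + 0.01242) = 0.1402 g → mol O = 0.1402 ÷ 15.999 = 0.008762 mol
Divide by the smallest (0.008762 mol): C 1.600, H 1.406, O 1.000
Multiplying each by 5 gives whole numbers: C 8.00, H 7.03, O 5.00

C8H7O5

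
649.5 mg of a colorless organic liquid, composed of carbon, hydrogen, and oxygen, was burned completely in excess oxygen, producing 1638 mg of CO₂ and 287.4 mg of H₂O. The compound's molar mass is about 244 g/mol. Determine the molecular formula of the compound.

C14H12O4

mol C = 1.638 g CO₂ ÷ 44.009 g/mol = 0.037220 mol
mol H = 2 × 0.2874 g H₂O ÷ 18.015 g/mol = 0.031907 mol
mass O = 0.6495 − (0.44705 + 0.032162) = 0.17029 g → mol O = 0.17029 ÷ 15.999 = 0.010644 mol
Divide by the smallest (0.010644 mol): C 3.497, H 2.998, O 1.000
Multiplying each by 2 gives whole numbers: C 6.99, H 6.00, O 2.00
Empirical formula: C7H6O2
Empirical-formula mass = 122.12 g/mol; 244 ÷ 122.12 ≈ 2, so the molecular formula is C14H12O4.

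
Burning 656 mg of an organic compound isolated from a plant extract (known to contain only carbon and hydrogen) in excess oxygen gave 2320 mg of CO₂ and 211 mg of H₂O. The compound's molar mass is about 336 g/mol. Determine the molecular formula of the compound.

mol C = 2.32 g CO₂ ÷ 44.009 g/mol = 0.05272 mol
mol H = 2 × 0.211 g H₂O ÷ 18.015 g/mol = 0.02342 mol
Divide by the smallest (0.02342 mol): C 2.250, H 1.000
Multiplying each by 4 gives whole numbers: C 9.00, H 4.00
Empirical formula: C9H4
Empirical-formula mass = 112.13 g/mol; 336 ÷ 112.13 ≈ 3, so the molecular formula is C27H12.

C27H12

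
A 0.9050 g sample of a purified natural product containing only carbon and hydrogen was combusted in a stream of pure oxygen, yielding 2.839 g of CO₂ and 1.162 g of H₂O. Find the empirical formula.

CH2

mol C = 2.839 g CO₂ ÷ 44.009 g/mol = 0.064510 mol
mol H = 2 × 1.162 g H₂O ÷ 18.015 g/mol = 0.12900 mol
Divide by the smallest (0.064510 mol): C 1.000, H 2.000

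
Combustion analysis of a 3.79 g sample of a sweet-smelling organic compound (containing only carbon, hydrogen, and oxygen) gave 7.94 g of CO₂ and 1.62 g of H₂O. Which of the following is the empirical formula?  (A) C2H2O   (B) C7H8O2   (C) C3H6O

(A) C2H2O

mol C = 7.94 g CO₂ ÷ 44.009 g/mol = 0.1804 mol
mol H = 2 × 1.62 g H₂O ÷ 18.015 g/mol = 0.1799 mol
mass O = 3.79 − (2.167 + 0.1813) = 1.442 g → mol O = 1.442 ÷ 15.999 = 0.09011 mol
Divide by the smallest (0.09011 mol): C 2.002, H 1.996, O 1.000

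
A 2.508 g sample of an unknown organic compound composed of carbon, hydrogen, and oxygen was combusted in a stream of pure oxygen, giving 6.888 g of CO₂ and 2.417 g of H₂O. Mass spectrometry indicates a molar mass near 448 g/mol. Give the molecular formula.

C28H48O4

mol C = 6.888 g CO₂ ÷ 44.009 g/mol = 0.15651 mol
mol H = 2 × 2.417 g H₂O ÷ 18.015 g/mol = 0.26833 mol
mass O = 2.508 − (1.8799 + 0.27048) = 0.35764 g → mol O = 0.35764 ÷ 15.999 = 0.022354 mol
Divide by the smallest (0.022354 mol): C 7.002, H 12.004, O 1.000
Empirical formula: C7H12O
Empirical-formula mass = 112.17 g/mol; 448 ÷ 112.17 ≈ 4, so the molecular formula is C28H48O4.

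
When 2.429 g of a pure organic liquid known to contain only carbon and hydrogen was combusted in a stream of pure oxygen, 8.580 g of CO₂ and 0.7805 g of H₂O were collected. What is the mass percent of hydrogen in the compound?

mol C = 8.580 g CO₂ ÷ 44.009 g/mol = 0.19496 mol
mol H = 2 × 0.7805 g H₂O ÷ 18.015 g/mol = 0.086650 mol
mass % H = 0.087343 g ÷ 2.429 g × 100%

3.60%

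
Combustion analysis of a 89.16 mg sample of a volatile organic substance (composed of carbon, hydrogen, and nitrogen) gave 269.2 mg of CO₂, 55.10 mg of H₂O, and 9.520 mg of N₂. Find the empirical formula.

mol C = 0.2692 g CO₂ ÷ 44.009 g/mol = 0.0061169 mol
mol H = 2 × 0.05510 g H₂O ÷ 18.015 g/mol = 0.0061171 mol
mol N = 2 × 0.009520 g N₂ ÷ 28.014 g/mol = 0.00067966 mol
Divide by the smallest (0.00067966 mol): C 9.000, H 9.000, N 1.000

C9H9N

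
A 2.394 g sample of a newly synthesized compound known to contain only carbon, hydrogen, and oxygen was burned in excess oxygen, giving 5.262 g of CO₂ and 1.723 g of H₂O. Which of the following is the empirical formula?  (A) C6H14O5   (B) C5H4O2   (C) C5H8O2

mol C = 5.262 g CO₂ ÷ 44.009 g/mol = 0.11957 mol
mol H = 2 × 1.723 g H₂O ÷ 18.015 g/mol = 0.19129 mol
mass O = 2.394 − (1.4361 + 0.19282) = 0.76507 g → mol O = 0.76507 ÷ 15.999 = 0.047820 mol
Divide by the smallest (0.047820 mol): C 2.500, H 4.000, O 1.000
Multiplying each by 2 gives whole numbers: C 5.00, H 8.00, O 2.00

(C) C5H8O2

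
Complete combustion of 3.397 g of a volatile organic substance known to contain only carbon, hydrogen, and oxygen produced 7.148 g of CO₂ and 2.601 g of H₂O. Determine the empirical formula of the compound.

mol C = 7.148 g CO₂ ÷ 44.009 g/mol = 0.16242 mol
mol H = 2 × 2.601 g H₂O ÷ 18.015 g/mol = 0.28876 mol
mass O = 3.397 − (1.9508 + 0.29107) = 1.1551 g → mol O = 1.1551 ÷ 15.999 = 0.072198 mol
Divide by the smallest (0.072198 mol): C 2.250, H 4.000, O 1.000
Multiplying each by 4 gives whole numbers: C 9.00, H 16.00, O 4.00

C9H16O4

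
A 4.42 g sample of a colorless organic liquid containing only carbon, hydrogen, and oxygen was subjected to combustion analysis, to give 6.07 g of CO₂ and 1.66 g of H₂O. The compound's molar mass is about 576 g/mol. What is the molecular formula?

mol C = 6.07 g CO₂ ÷ 44.009 g/mol = 0.1379 mol
mol H = 2 × 1.66 g H₂O ÷ 18.015 g/mol = 0.1843 mol
mass O = 4.42 − (1.657 + 0.1858) = 2.578 g → mol O = 2.578 ÷ 15.999 = 0.1611 mol
Divide by the smallest (0.1379 mol): C 1.000, H 1.336, O 1.168
Multiplying each by 6 gives whole numbers: C 6.00, H 8.02, O 7.01
Empirical formula: C6H8O7
Empirical-formula mass = 192.12 g/mol; 576 ÷ 192.12 ≈ 3, so the molecular formula is C18H24O21.

C18H24O21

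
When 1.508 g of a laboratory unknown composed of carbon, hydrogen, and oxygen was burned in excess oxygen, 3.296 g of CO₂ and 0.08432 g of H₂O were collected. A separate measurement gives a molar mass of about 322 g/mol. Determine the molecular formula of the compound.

C16H2O8

mol C = 3.296 g CO₂ ÷ 44.009 g/mol = 0.074894 mol
mol H = 2 × 0.08432 g H₂O ÷ 18.015 g/mol = 0.0093611 mol
mass O = 1.508 − (0.89955 + 0.0094360) = 0.59901 g → mol O = 0.59901 ÷ 15.999 = 0.037441 mol
Divide by the smallest (0.0093611 mol): C 8.001, H 1.000, O 4.000
Empirical formula: C8HO4
Empirical-formula mass = 161.09 g/mol; 322 ÷ 161.09 ≈ 2, so the molecular formula is C16H2O8.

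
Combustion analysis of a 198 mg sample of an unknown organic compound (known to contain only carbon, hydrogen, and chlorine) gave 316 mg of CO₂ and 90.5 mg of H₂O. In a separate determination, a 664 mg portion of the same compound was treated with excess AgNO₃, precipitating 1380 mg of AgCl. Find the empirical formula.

mol C = 0.316 g CO₂ ÷ 44.009 g/mol = 0.007180 mol
mol H = 2 × 0.0905 g H₂O ÷ 18.015 g/mol = 0.01005 mol
From the AgCl data: mol Cl per gram of compound = (1.38 ÷ 143.318) ÷ 0.664 = 0.01450 mol/g, so in the 0.198 g combustion sample mol Cl = 0.002871 mol
Divide by the smallest (0.002871 mol): C 2.501, H 3.499, Cl 1.000
Multiplying each by 2 gives whole numbers: C 5.00, H 7.00, Cl 2.00

C5H7Cl2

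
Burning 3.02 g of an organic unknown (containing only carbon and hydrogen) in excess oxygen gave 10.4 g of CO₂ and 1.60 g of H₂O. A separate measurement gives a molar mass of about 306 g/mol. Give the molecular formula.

C24H18

mol C = 10.4 g CO₂ ÷ 44.009 g/mol = 0.2363 mol
mol H = 2 × 1.60 g H₂O ÷ 18.015 g/mol = 0.1776 mol
Divide by the smallest (0.1776 mol): C 1.330, H 1.000
Multiplying each by 3 gives whole numbers: C 3.99, H 3.00
Empirical formula: C4H3
Empirical-formula mass = 51.07 g/mol; 306 ÷ 51.07 ≈ 6, so the molecular formula is C24H18.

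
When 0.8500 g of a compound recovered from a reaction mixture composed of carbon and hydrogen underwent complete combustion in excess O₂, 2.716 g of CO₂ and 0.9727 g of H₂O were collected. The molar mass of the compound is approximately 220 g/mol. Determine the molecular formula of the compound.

mol C = 2.716 g CO₂ ÷ 44.009 g/mol = 0.061715 mol
mol H = 2 × 0.9727 g H₂O ÷ 18.015 g/mol = 0.10799 mol
Divide by the smallest (0.061715 mol): C 1.000, H 1.750
Multiplying each by 4 gives whole numbers: C 4.00, H 7.00
Empirical formula: C4H7
Empirical-formula mass = 55.10 g/mol; 220 ÷ 55.10 ≈ 4, so the molecular formula is C16H28.

C16H28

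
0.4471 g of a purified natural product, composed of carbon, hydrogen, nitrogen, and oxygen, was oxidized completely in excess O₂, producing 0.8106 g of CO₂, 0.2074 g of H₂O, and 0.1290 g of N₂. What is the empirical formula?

C4H5N2O

mol C = 0.8106 g CO₂ ÷ 44.009 g/mol = 0.018419 mol
mol H = 2 × 0.2074 g H₂O ÷ 18.015 g/mol = 0.023025 mol
mol N = 2 × 0.1290 g N₂ ÷ 28.014 g/mol = 0.0092097 mol
mass O = 0.4471 − (0.22123 + 0.023209 + 0.12900) = 0.073660 g → mol O = 0.073660 ÷ 15.999 = 0.0046041 mol
Divide by the smallest (0.0046041 mol): C 4.001, H 5.001, N 2.000, O 1.000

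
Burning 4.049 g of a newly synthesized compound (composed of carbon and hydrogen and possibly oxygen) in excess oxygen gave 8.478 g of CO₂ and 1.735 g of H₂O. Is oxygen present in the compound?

yes

mol C = 8.478 g CO₂ ÷ 44.009 g/mol = 0.19264 mol
mol H = 2 × 1.735 g H₂O ÷ 18.015 g/mol = 0.19262 mol
C and H account for only 2.5080 g of the 4.049 g sample; the remaining 1.5410 g must be oxygen.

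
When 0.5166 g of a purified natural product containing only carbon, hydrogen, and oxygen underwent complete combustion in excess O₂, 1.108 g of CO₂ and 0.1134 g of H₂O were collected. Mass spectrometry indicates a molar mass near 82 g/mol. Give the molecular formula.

mol C = 1.108 g CO₂ ÷ 44.009 g/mol = 0.025177 mol
mol H = 2 × 0.1134 g H₂O ÷ 18.015 g/mol = 0.012590 mol
mass O = 0.5166 − (0.30240 + 0.012690) = 0.20151 g → mol O = 0.20151 ÷ 15.999 = 0.012595 mol
Divide by the smallest (0.012590 mol): C 2.000, H 1.000, O 1.000
Empirical formula: C2HO
Empirical-formula mass = 41.03 g/mol; 82 ÷ 41.03 ≈ 2, so the molecular formula is C4H2O2.

C4H2O2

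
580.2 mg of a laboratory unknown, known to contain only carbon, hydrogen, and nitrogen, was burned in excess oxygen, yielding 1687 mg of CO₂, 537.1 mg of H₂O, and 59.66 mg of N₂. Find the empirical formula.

mol C = 1.687 g CO₂ ÷ 44.009 g/mol = 0.038333 mol
mol H = 2 × 0.5371 g H₂O ÷ 18.015 g/mol = 0.059628 mol
mol N = 2 × 0.05966 g N₂ ÷ 28.014 g/mol = 0.0042593 mol
Divide by the smallest (0.0042593 mol): C 9.000, H 14.000, N 1.000

C9H14N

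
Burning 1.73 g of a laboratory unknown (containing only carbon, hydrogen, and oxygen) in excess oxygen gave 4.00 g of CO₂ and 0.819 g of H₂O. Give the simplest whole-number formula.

C8H8O3

mol C = 4.00 g CO₂ ÷ 44.009 g/mol = 0.09089 mol
mol H = 2 × 0.819 g H₂O ÷ 18.015 g/mol = 0.09092 mol
mass O = 1.73 − (1.092 + 0.09165) = 0.5467 g → mol O = 0.5467 ÷ 15.999 = 0.03417 mol
Divide by the smallest (0.03417 mol): C 2.660, H 2.661, O 1.000
Multiplying each by 3 gives whole numbers: C 7.98, H 7.98, O 3.00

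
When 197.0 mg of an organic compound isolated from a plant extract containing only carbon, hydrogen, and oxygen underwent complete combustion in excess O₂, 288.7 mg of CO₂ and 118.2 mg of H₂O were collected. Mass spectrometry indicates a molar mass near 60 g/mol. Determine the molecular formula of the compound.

C2H4O2

mol C = 0.2887 g CO₂ ÷ 44.009 g/mol = 0.0065600 mol
mol H = 2 × 0.1182 g H₂O ÷ 18.015 g/mol = 0.013122 mol
mass O = 0.1970 − (0.078792 + 0.013227) = 0.10498 g → mol O = 0.10498 ÷ 15.999 = 0.0065617 mol
Divide by the smallest (0.0065600 mol): C 1.000, H 2.000, O 1.000
Empirical formula: CH2O
Empirical-formula mass = 30.03 g/mol; 60 ÷ 30.03 ≈ 2, so the molecular formula is C2H4O2.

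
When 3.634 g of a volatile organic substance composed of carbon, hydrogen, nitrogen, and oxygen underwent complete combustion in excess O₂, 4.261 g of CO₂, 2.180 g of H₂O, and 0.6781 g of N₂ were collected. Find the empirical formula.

C2H5NO2

mol C = 4.261 g CO₂ ÷ 44.009 g/mol = 0.096821 mol
mol H = 2 × 2.180 g H₂O ÷ 18.015 g/mol = 0.24202 mol
mol N = 2 × 0.6781 g N₂ ÷ 28.014 g/mol = 0.048412 mol
mass O = 3.634 − (1.1629 + 0.24396 + 0.67810) = 1.5490 g → mol O = 1.5490 ÷ 15.999 = 0.096820 mol
Divide by the smallest (0.048412 mol): C 2.000, H 4.999, N 1.000, O 2.000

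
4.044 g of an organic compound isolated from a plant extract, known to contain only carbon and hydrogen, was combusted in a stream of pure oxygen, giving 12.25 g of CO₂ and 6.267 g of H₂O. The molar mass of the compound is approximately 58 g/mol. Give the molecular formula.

C4H10

mol C = 12.25 g CO₂ ÷ 44.009 g/mol = 0.27835 mol
mol H = 2 × 6.267 g H₂O ÷ 18.015 g/mol = 0.69575 mol
Divide by the smallest (0.27835 mol): C 1.000, H 2.500
Multiplying each by 2 gives whole numbers: C 2.00, H 5.00
Empirical formula: C2H5
Empirical-formula mass = 29.06 g/mol; 58 ÷ 29.06 ≈ 2, so the molecular formula is C4H10.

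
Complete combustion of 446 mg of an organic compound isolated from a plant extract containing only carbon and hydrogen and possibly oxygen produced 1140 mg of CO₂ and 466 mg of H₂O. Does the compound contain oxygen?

yes

mol C = 1.14 g CO₂ ÷ 44.009 g/mol = 0.02590 mol
mol H = 2 × 0.466 g H₂O ÷ 18.015 g/mol = 0.05173 mol
C and H account for only 0.3633 g of the 0.446 g sample; the remaining 0.08272 g must be oxygen.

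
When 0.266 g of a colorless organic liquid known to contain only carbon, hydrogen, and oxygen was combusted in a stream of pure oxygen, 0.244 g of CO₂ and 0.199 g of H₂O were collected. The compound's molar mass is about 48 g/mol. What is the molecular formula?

mol C = 0.244 g CO₂ ÷ 44.009 g/mol = 0.005544 mol
mol H = 2 × 0.199 g H₂O ÷ 18.015 g/mol = 0.02209 mol
mass O = 0.266 − (0.06659 + 0.02227) = 0.1771 g → mol O = 0.1771 ÷ 15.999 = 0.01107 mol
Divide by the smallest (0.005544 mol): C 1.000, H 3.985, O 1.997
Empirical formula: CH4O2
Empirical-formula mass = 48.04 g/mol; 48 ÷ 48.04 ≈ 1, so the molecular formula is CH4O2.

CH4O2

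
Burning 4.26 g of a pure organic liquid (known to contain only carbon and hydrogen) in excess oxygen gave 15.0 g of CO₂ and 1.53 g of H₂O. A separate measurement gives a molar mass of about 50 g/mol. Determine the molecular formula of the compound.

mol C = 15.0 g CO₂ ÷ 44.009 g/mol = 0.3408 mol
mol H = 2 × 1.53 g H₂O ÷ 18.015 g/mol = 0.1699 mol
Divide by the smallest (0.1699 mol): C 2.007, H 1.000
Empirical formula: C2H
Empirical-formula mass = 25.03 g/mol; 50 ÷ 25.03 ≈ 2, so the molecular formula is C4H2.

C4H2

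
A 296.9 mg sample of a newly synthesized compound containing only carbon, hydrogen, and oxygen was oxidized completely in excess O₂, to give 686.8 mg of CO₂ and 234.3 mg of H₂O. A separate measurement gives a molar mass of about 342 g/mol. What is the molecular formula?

C18H30O6

mol C = 0.6868 g CO₂ ÷ 44.009 g/mol = 0.015606 mol
mol H = 2 × 0.2343 g H₂O ÷ 18.015 g/mol = 0.026012 mol
mass O = 0.2969 − (0.18744 + 0.026220) = 0.083238 g → mol O = 0.083238 ÷ 15.999 = 0.0052027 mol
Divide by the smallest (0.0052027 mol): C 3.000, H 5.000, O 1.000
Empirical formula: C3H5O
Empirical-formula mass = 57.07 g/mol; 342 ÷ 57.07 ≈ 6, so the molecular formula is C18H30O6.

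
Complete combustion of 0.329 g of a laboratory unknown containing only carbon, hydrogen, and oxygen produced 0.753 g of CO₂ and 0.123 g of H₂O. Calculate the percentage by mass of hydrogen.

mol C = 0.753 g CO₂ ÷ 44.009 g/mol = 0.01711 mol
mol H = 2 × 0.123 g H₂O ÷ 18.015 g/mol = 0.01366 mol
mass O = 0.329 − (0.2055 + 0.01376) = 0.1097 g → mol O = 0.1097 ÷ 15.999 = 0.006858 mol
mass % H = 0.01376 g ÷ 0.329 g × 100%

4.2%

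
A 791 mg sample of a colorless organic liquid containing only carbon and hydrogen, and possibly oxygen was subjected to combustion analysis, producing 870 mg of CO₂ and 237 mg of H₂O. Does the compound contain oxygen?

yes

mol C = 0.870 g CO₂ ÷ 44.009 g/mol = 0.01977 mol
mol H = 2 × 0.237 g H₂O ÷ 18.015 g/mol = 0.02631 mol
C and H account for only 0.2640 g of the 0.791 g sample; the remaining 0.5270 g must be oxygen.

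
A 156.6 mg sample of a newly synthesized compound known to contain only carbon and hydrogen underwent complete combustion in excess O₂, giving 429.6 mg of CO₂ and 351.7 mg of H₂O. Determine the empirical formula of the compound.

mol C = 0.4296 g CO₂ ÷ 44.009 g/mol = 0.0097616 mol
mol H = 2 × 0.3517 g H₂O ÷ 18.015 g/mol = 0.039045 mol
Divide by the smallest (0.0097616 mol): C 1.000, H 4.000

CH4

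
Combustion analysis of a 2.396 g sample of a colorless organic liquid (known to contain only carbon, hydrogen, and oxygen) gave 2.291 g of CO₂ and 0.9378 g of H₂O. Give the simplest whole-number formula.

CH2O2

mol C = 2.291 g CO₂ ÷ 44.009 g/mol = 0.052058 mol
mol H = 2 × 0.9378 g H₂O ÷ 18.015 g/mol = 0.10411 mol
mass O = 2.396 − (0.62526 + 0.10495) = 1.6658 g → mol O = 1.6658 ÷ 15.999 = 0.10412 mol
Divide by the smallest (0.052058 mol): C 1.000, H 2.000, O 2.000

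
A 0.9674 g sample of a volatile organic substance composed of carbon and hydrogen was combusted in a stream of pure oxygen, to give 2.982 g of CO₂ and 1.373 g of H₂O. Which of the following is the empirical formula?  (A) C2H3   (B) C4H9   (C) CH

(B) C4H9

mol C = 2.982 g CO₂ ÷ 44.009 g/mol = 0.067759 mol
mol H = 2 × 1.373 g H₂O ÷ 18.015 g/mol = 0.15243 mol
Divide by the smallest (0.067759 mol): C 1.000, H 2.250
Multiplying each by 4 gives whole numbers: C 4.00, H 9.00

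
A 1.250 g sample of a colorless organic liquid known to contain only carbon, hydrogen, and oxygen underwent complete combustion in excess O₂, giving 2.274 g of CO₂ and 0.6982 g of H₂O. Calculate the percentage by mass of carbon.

mol C = 2.274 g CO₂ ÷ 44.009 g/mol = 0.051671 mol
mol H = 2 × 0.6982 g H₂O ÷ 18.015 g/mol = 0.077513 mol
mass O = 1.250 − (0.62062 + 0.078133) = 0.55124 g → mol O = 0.55124 ÷ 15.999 = 0.034455 mol
mass % C = 0.62062 g ÷ 1.250 g × 100%

49.65%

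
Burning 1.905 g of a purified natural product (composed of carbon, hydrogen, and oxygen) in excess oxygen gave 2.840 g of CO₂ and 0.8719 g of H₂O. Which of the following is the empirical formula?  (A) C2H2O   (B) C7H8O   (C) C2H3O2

mol C = 2.840 g CO₂ ÷ 44.009 g/mol = 0.064532 mol
mol H = 2 × 0.8719 g H₂O ÷ 18.015 g/mol = 0.096797 mol
mass O = 1.905 − (0.77510 + 0.097571) = 1.0323 g → mol O = 1.0323 ÷ 15.999 = 0.064525 mol
Divide by the smallest (0.064525 mol): C 1.000, H 1.500, O 1.000
Multiplying each by 2 gives whole numbers: C 2.00, H 3.00, O 2.00

(C) C2H3O2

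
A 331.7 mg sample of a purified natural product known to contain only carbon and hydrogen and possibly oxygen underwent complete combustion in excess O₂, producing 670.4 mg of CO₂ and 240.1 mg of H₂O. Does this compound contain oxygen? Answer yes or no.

mol C = 0.6704 g CO₂ ÷ 44.009 g/mol = 0.015233 mol
mol H = 2 × 0.2401 g H₂O ÷ 18.015 g/mol = 0.026656 mol
C and H account for only 0.20984 g of the 0.3317 g sample; the remaining 0.12186 g must be oxygen.

yes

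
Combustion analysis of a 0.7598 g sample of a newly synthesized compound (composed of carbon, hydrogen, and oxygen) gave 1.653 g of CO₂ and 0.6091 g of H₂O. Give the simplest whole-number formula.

mol C = 1.653 g CO₂ ÷ 44.009 g/mol = 0.037560 mol
mol H = 2 × 0.6091 g H₂O ÷ 18.015 g/mol = 0.067621 mol
mass O = 0.7598 − (0.45114 + 0.068162) = 0.24050 g → mol O = 0.24050 ÷ 15.999 = 0.015032 mol
Divide by the smallest (0.015032 mol): C 2.499, H 4.498, O 1.000
Multiplying each by 2 gives whole numbers: C 5.00, H 9.00, O 2.00

C5H9O2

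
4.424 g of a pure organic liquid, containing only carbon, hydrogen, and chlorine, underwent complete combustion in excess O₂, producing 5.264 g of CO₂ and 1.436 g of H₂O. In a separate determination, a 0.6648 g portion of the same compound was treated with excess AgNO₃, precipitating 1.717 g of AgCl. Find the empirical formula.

C3H4Cl2

mol C = 5.264 g CO₂ ÷ 44.009 g/mol = 0.11961 mol
mol H = 2 × 1.436 g H₂O ÷ 18.015 g/mol = 0.15942 mol
From the AgCl data: mol Cl per gram of compound = (1.717 ÷ 143.318) ÷ 0.6648 = 0.018021 mol/g, so in the 4.424 g combustion sample mol Cl = 0.079725 mol
Divide by the smallest (0.079725 mol): C 1.500, H 2.000, Cl 1.000
Multiplying each by 2 gives whole numbers: C 3.00, H 4.00, Cl 2.00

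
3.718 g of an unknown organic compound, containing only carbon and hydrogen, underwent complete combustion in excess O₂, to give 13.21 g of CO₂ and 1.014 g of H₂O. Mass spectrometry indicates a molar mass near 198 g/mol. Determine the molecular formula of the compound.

C16H6

mol C = 13.21 g CO₂ ÷ 44.009 g/mol = 0.30017 mol
mol H = 2 × 1.014 g H₂O ÷ 18.015 g/mol = 0.11257 mol
Divide by the smallest (0.11257 mol): C 2.666, H 1.000
Multiplying each by 3 gives whole numbers: C 8.00, H 3.00
Empirical formula: C8H3
Empirical-formula mass = 99.11 g/mol; 198 ÷ 99.11 ≈ 2, so the molecular formula is C16H6.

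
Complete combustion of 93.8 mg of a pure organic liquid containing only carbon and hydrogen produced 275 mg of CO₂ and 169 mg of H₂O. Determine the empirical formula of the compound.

mol C = 0.275 g CO₂ ÷ 44.009 g/mol = 0.006249 mol
mol H = 2 × 0.169 g H₂O ÷ 18.015 g/mol = 0.01876 mol
Divide by the smallest (0.006249 mol): C 1.000, H 3.003

CH3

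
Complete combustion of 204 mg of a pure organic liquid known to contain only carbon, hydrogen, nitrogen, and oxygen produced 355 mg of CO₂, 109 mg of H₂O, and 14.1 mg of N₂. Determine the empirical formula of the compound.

C8H12NO5

mol C = 0.355 g CO₂ ÷ 44.009 g/mol = 0.008067 mol
mol H = 2 × 0.109 g H₂O ÷ 18.015 g/mol = 0.01210 mol
mol N = 2 × 0.0141 g N₂ ÷ 28.014 g/mol = 0.001007 mol
mass O = 0.204 − (0.09689 + 0.01220 + 0.01410) = 0.08082 g → mol O = 0.08082 ÷ 15.999 = 0.005051 mol
Divide by the smallest (0.001007 mol): C 8.013, H 12.021, N 1.000, O 5.018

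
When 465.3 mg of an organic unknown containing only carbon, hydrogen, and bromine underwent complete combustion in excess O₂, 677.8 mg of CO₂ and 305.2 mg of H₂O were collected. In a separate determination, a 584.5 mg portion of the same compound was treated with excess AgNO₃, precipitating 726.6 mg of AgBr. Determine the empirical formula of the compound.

C5H11Br

mol C = 0.6778 g CO₂ ÷ 44.009 g/mol = 0.015401 mol
mol H = 2 × 0.3052 g H₂O ÷ 18.015 g/mol = 0.033883 mol
From the AgBr data: mol Br per gram of compound = (0.7266 ÷ 187.772) ÷ 0.5845 = 0.0066203 mol/g, so in the 0.4653 g combustion sample mol Br = 0.0030804 mol
Divide by the smallest (0.0030804 mol): C 5.000, H 10.999, Br 1.000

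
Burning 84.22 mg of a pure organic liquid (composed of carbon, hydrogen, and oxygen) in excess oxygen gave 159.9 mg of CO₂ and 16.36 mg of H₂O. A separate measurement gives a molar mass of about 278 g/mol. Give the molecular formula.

C12H6O8

mol C = 0.1599 g CO₂ ÷ 44.009 g/mol = 0.0036333 mol
mol H = 2 × 0.01636 g H₂O ÷ 18.015 g/mol = 0.0018163 mol
mass O = 0.08422 − (0.043640 + 0.0018308) = 0.038749 g → mol O = 0.038749 ÷ 15.999 = 0.0024220 mol
Divide by the smallest (0.0018163 mol): C 2.000, H 1.000, O 1.333
Multiplying each by 3 gives whole numbers: C 6.00, H 3.00, O 4.00
Empirical formula: C6H3O4
Empirical-formula mass = 139.09 g/mol; 278 ÷ 139.09 ≈ 2, so the molecular formula is C12H6O8.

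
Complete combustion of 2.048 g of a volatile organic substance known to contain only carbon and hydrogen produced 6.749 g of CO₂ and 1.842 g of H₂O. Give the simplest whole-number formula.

C3H4

mol C = 6.749 g CO₂ ÷ 44.009 g/mol = 0.15335 mol
mol H = 2 × 1.842 g H₂O ÷ 18.015 g/mol = 0.20450 mol
Divide by the smallest (0.15335 mol): C 1.000, H 1.333
Multiplying each by 3 gives whole numbers: C 3.00, H 4.00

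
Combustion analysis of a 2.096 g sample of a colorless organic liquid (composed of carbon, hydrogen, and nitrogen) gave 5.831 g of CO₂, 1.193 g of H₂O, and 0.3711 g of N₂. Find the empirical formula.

mol C = 5.831 g CO₂ ÷ 44.009 g/mol = 0.13250 mol
mol H = 2 × 1.193 g H₂O ÷ 18.015 g/mol = 0.13245 mol
mol N = 2 × 0.3711 g N₂ ÷ 28.014 g/mol = 0.026494 mol
Divide by the smallest (0.026494 mol): C 5.001, H 4.999, N 1.000

C5H5N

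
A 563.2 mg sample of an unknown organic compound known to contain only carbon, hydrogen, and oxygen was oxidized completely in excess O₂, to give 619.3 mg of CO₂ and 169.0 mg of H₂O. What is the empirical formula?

C3H4O5

mol C = 0.6193 g CO₂ ÷ 44.009 g/mol = 0.014072 mol
mol H = 2 × 0.1690 g H₂O ÷ 18.015 g/mol = 0.018762 mol
mass O = 0.5632 − (0.16902 + 0.018912) = 0.37527 g → mol O = 0.37527 ÷ 15.999 = 0.023456 mol
Divide by the smallest (0.014072 mol): C 1.000, H 1.333, O 1.667
Multiplying each by 3 gives whole numbers: C 3.00, H 4.00, O 5.00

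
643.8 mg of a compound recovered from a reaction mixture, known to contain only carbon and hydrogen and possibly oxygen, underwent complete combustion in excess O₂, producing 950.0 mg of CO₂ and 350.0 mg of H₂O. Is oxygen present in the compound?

mol C = 0.9500 g CO₂ ÷ 44.009 g/mol = 0.021586 mol
mol H = 2 × 0.3500 g H₂O ÷ 18.015 g/mol = 0.038857 mol
C and H account for only 0.29844 g of the 0.6438 g sample; the remaining 0.34536 g must be oxygen.

yes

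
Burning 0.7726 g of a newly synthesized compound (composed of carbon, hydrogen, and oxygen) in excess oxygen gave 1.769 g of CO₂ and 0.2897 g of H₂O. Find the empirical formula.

mol C = 1.769 g CO₂ ÷ 44.009 g/mol = 0.040196 mol
mol H = 2 × 0.2897 g H₂O ÷ 18.015 g/mol = 0.032162 mol
mass O = 0.7726 − (0.48280 + 0.032419) = 0.25738 g → mol O = 0.25738 ÷ 15.999 = 0.016087 mol
Divide by the smallest (0.016087 mol): C 2.499, H 1.999, O 1.000
Multiplying each by 2 gives whole numbers: C 5.00, H 4.00, O 2.00

C5H4O2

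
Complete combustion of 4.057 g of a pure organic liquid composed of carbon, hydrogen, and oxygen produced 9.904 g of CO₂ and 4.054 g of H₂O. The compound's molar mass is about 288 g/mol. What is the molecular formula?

C16H32O4

mol C = 9.904 g CO₂ ÷ 44.009 g/mol = 0.22504 mol
mol H = 2 × 4.054 g H₂O ÷ 18.015 g/mol = 0.45007 mol
mass O = 4.057 − (2.7030 + 0.45367) = 0.90032 g → mol O = 0.90032 ÷ 15.999 = 0.056273 mol
Divide by the smallest (0.056273 mol): C 3.999, H 7.998, O 1.000
Empirical formula: C4H8O
Empirical-formula mass = 72.11 g/mol; 288 ÷ 72.11 ≈ 4, so the molecular formula is C16H32O4.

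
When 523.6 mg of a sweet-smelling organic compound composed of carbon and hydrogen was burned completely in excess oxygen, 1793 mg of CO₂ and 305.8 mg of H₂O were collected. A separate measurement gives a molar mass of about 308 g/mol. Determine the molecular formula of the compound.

C24H20

mol C = 1.793 g CO₂ ÷ 44.009 g/mol = 0.040742 mol
mol H = 2 × 0.3058 g H₂O ÷ 18.015 g/mol = 0.033949 mol
Divide by the smallest (0.033949 mol): C 1.200, H 1.000
Multiplying each by 5 gives whole numbers: C 6.00, H 5.00
Empirical formula: C6H5
Empirical-formula mass = 77.11 g/mol; 308 ÷ 77.11 ≈ 4, so the molecular formula is C24H20.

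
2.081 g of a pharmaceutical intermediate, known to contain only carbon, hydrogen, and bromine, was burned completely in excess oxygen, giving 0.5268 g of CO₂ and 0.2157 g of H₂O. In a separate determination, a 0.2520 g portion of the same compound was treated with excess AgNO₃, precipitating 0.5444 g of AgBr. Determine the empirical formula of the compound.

CH2Br2

mol C = 0.5268 g CO₂ ÷ 44.009 g/mol = 0.011970 mol
mol H = 2 × 0.2157 g H₂O ÷ 18.015 g/mol = 0.023947 mol
From the AgBr data: mol Br per gram of compound = (0.5444 ÷ 187.772) ÷ 0.2520 = 0.011505 mol/g, so in the 2.081 g combustion sample mol Br = 0.023942 mol
Divide by the smallest (0.011970 mol): C 1.000, H 2.001, Br 2.000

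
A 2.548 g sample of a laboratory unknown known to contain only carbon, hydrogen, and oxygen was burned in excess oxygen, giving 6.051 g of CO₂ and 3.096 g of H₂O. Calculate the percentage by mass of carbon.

64.81%

mol C = 6.051 g CO₂ ÷ 44.009 g/mol = 0.13749 mol
mol H = 2 × 3.096 g H₂O ÷ 18.015 g/mol = 0.34371 mol
mass O = 2.548 − (1.6514 + 0.34646) = 0.55009 g → mol O = 0.55009 ÷ 15.999 = 0.034383 mol
mass % C = 1.6514 g ÷ 2.548 g × 100%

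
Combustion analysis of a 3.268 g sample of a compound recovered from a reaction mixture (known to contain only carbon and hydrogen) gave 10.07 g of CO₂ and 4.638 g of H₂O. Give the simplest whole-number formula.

mol C = 10.07 g CO₂ ÷ 44.009 g/mol = 0.22882 mol
mol H = 2 × 4.638 g H₂O ÷ 18.015 g/mol = 0.51490 mol
Divide by the smallest (0.22882 mol): C 1.000, H 2.250
Multiplying each by 4 gives whole numbers: C 4.00, H 9.00

C4H9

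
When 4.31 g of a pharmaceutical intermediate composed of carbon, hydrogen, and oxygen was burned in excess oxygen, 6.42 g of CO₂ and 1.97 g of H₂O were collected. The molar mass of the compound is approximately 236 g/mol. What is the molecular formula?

C8H12O8

mol C = 6.42 g CO₂ ÷ 44.009 g/mol = 0.1459 mol
mol H = 2 × 1.97 g H₂O ÷ 18.015 g/mol = 0.2187 mol
mass O = 4.31 − (1.752 + 0.2205) = 2.337 g → mol O = 2.337 ÷ 15.999 = 0.1461 mol
Divide by the smallest (0.1459 mol): C 1.000, H 1.499, O 1.001
Multiplying each by 2 gives whole numbers: C 2.00, H 3.00, O 2.00
Empirical formula: C2H3O2
Empirical-formula mass = 59.04 g/mol; 236 ÷ 59.04 ≈ 4, so the molecular formula is C8H12O8.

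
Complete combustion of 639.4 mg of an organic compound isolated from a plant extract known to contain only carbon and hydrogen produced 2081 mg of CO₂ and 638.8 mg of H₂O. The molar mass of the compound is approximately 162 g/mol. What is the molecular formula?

C12H18

mol C = 2.081 g CO₂ ÷ 44.009 g/mol = 0.047286 mol
mol H = 2 × 0.6388 g H₂O ÷ 18.015 g/mol = 0.070919 mol
Divide by the smallest (0.047286 mol): C 1.000, H 1.500
Multiplying each by 2 gives whole numbers: C 2.00, H 3.00
Empirical formula: C2H3
Empirical-formula mass = 27.05 g/mol; 162 ÷ 27.05 ≈ 6, so the molecular formula is C12H18.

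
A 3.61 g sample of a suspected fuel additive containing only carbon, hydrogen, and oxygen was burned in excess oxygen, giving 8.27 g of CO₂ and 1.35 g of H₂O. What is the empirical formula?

mol C = 8.27 g CO₂ ÷ 44.009 g/mol = 0.1879 mol
mol H = 2 × 1.35 g H₂O ÷ 18.015 g/mol = 0.1499 mol
mass O = 3.61 − (2.257 + 0.1511) = 1.202 g → mol O = 1.202 ÷ 15.999 = 0.07512 mol
Divide by the smallest (0.07512 mol): C 2.502, H 1.995, O 1.000
Multiplying each by 2 gives whole numbers: C 5.00, H 3.99, O 2.00

C5H4O2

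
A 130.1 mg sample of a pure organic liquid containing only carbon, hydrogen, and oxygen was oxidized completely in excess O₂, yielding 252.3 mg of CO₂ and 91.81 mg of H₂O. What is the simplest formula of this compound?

mol C = 0.2523 g CO₂ ÷ 44.009 g/mol = 0.0057329 mol
mol H = 2 × 0.09181 g H₂O ÷ 18.015 g/mol = 0.010193 mol
mass O = 0.1301 − (0.068858 + 0.010274) = 0.050968 g → mol O = 0.050968 ÷ 15.999 = 0.0031857 mol
Divide by the smallest (0.0031857 mol): C 1.800, H 3.200, O 1.000
Multiplying each by 5 gives whole numbers: C 9.00, H 16.00, O 5.00

C9H16O5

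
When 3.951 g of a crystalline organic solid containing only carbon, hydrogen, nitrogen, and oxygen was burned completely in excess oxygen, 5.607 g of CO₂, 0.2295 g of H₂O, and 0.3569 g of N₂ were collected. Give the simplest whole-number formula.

mol C = 5.607 g CO₂ ÷ 44.009 g/mol = 0.12741 mol
mol H = 2 × 0.2295 g H₂O ÷ 18.015 g/mol = 0.025479 mol
mol N = 2 × 0.3569 g N₂ ÷ 28.014 g/mol = 0.025480 mol
mass O = 3.951 − (1.5303 + 0.025683 + 0.35690) = 2.0381 g → mol O = 2.0381 ÷ 15.999 = 0.12739 mol
Divide by the smallest (0.025479 mol): C 5.000, H 1.000, N 1.000, O 5.000

C5HNO5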